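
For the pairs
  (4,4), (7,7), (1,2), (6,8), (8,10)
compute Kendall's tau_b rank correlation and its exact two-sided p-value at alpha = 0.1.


Step 1: Enumerate the 10 unordered pairs (i,j) with i<j and classify each by sign(x_j-x_i) * sign(y_j-y_i).
  (1,2):dx=+3,dy=+3->C; (1,3):dx=-3,dy=-2->C; (1,4):dx=+2,dy=+4->C; (1,5):dx=+4,dy=+6->C
  (2,3):dx=-6,dy=-5->C; (2,4):dx=-1,dy=+1->D; (2,5):dx=+1,dy=+3->C; (3,4):dx=+5,dy=+6->C
  (3,5):dx=+7,dy=+8->C; (4,5):dx=+2,dy=+2->C
Step 2: C = 9, D = 1, total pairs = 10.
Step 3: tau = (C - D)/(n(n-1)/2) = (9 - 1)/10 = 0.800000.
Step 4: Exact two-sided p-value (enumerate n! = 120 permutations of y under H0): p = 0.083333.
Step 5: alpha = 0.1. reject H0.

tau_b = 0.8000 (C=9, D=1), p = 0.083333, reject H0.


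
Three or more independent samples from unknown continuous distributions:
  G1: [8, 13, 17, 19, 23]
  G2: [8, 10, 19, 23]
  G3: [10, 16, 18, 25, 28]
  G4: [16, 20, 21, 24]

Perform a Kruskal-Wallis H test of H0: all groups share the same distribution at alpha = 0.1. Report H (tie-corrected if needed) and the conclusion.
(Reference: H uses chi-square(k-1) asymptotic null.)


Step 1: Combine all N = 18 observations and assign midranks.
sorted (value, group, rank): (8,G1,1.5), (8,G2,1.5), (10,G2,3.5), (10,G3,3.5), (13,G1,5), (16,G3,6.5), (16,G4,6.5), (17,G1,8), (18,G3,9), (19,G1,10.5), (19,G2,10.5), (20,G4,12), (21,G4,13), (23,G1,14.5), (23,G2,14.5), (24,G4,16), (25,G3,17), (28,G3,18)
Step 2: Sum ranks within each group.
R_1 = 39.5 (n_1 = 5)
R_2 = 30 (n_2 = 4)
R_3 = 54 (n_3 = 5)
R_4 = 47.5 (n_4 = 4)
Step 3: H = 12/(N(N+1)) * sum(R_i^2/n_i) - 3(N+1)
     = 12/(18*19) * (39.5^2/5 + 30^2/4 + 54^2/5 + 47.5^2/4) - 3*19
     = 0.035088 * 1684.31 - 57
     = 2.098684.
Step 4: Ties present; correction factor C = 1 - 30/(18^3 - 18) = 0.994840. Corrected H = 2.098684 / 0.994840 = 2.109570.
Step 5: Under H0, H ~ chi^2(3); p-value = 0.549979.
Step 6: alpha = 0.1. fail to reject H0.

H = 2.1096, df = 3, p = 0.549979, fail to reject H0.


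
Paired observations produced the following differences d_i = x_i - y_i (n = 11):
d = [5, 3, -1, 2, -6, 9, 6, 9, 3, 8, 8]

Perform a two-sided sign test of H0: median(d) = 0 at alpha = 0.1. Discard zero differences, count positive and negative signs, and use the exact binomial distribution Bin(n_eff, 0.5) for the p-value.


Step 1: Discard zero differences. Original n = 11; n_eff = number of nonzero differences = 11.
Nonzero differences (with sign): +5, +3, -1, +2, -6, +9, +6, +9, +3, +8, +8
Step 2: Count signs: positive = 9, negative = 2.
Step 3: Under H0: P(positive) = 0.5, so the number of positives S ~ Bin(11, 0.5).
Step 4: Two-sided exact p-value = sum of Bin(11,0.5) probabilities at or below the observed probability = 0.065430.
Step 5: alpha = 0.1. reject H0.

n_eff = 11, pos = 9, neg = 2, p = 0.065430, reject H0.


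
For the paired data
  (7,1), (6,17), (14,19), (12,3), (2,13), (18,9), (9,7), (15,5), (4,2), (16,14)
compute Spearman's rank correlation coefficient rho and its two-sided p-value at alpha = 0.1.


Step 1: Rank x and y separately (midranks; no ties here).
rank(x): 7->4, 6->3, 14->7, 12->6, 2->1, 18->10, 9->5, 15->8, 4->2, 16->9
rank(y): 1->1, 17->9, 19->10, 3->3, 13->7, 9->6, 7->5, 5->4, 2->2, 14->8
Step 2: d_i = R_x(i) - R_y(i); compute d_i^2.
  (4-1)^2=9, (3-9)^2=36, (7-10)^2=9, (6-3)^2=9, (1-7)^2=36, (10-6)^2=16, (5-5)^2=0, (8-4)^2=16, (2-2)^2=0, (9-8)^2=1
sum(d^2) = 132.
Step 3: rho = 1 - 6*132 / (10*(10^2 - 1)) = 1 - 792/990 = 0.200000.
Step 4: Under H0, t = rho * sqrt((n-2)/(1-rho^2)) = 0.5774 ~ t(8).
Step 5: Two-sided p-value from the t-distribution with 8 df = 0.579584.
Step 6: alpha = 0.1. fail to reject H0.

rho = 0.2000, p = 0.579584, fail to reject H0 at alpha = 0.1.


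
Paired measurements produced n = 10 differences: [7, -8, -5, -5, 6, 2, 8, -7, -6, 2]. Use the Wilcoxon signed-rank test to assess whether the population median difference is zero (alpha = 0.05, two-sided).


Step 1: Drop any zero differences (none here) and take |d_i|.
|d| = [7, 8, 5, 5, 6, 2, 8, 7, 6, 2]
Step 2: Midrank |d_i| (ties get averaged ranks).
ranks: |7|->7.5, |8|->9.5, |5|->3.5, |5|->3.5, |6|->5.5, |2|->1.5, |8|->9.5, |7|->7.5, |6|->5.5, |2|->1.5
Step 3: Attach original signs; sum ranks with positive sign and with negative sign.
W+ = 7.5 + 5.5 + 1.5 + 9.5 + 1.5 = 25.5
W- = 9.5 + 3.5 + 3.5 + 7.5 + 5.5 = 29.5
(Check: W+ + W- = 55 should equal n(n+1)/2 = 55.)
Step 4: Test statistic W = min(W+, W-) = 25.5.
Step 5: Ties in |d|, so use the tie-corrected normal approximation.
        E[W] = n(n+1)/4 = 10*11/4 = 27.5.
        Tie groups: |d|=2 (t=2), |d|=5 (t=2), |d|=6 (t=2), |d|=7 (t=2), |d|=8 (t=2); sum(t^3 - t) = 30.
        Var[W] = n(n+1)(2n+1)/24 - sum(t^3-t)/48 = 2310/24 - 30/48 = 95.625.
        z = (W - E[W]) / sqrt(Var[W]) = (25.5 - 27.5) / 9.7788 = -0.2045.
        Two-sided p = 2*Phi(z) = 0.837944.
Step 6: alpha = 0.05. fail to reject H0.

W+ = 25.5, W- = 29.5, W = min = 25.5, p = 0.837944, fail to reject H0.


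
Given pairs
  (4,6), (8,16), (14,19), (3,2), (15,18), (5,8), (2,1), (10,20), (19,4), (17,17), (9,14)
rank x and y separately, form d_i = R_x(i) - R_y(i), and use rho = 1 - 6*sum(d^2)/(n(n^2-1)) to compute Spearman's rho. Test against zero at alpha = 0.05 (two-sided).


Step 1: Rank x and y separately (midranks; no ties here).
rank(x): 4->3, 8->5, 14->8, 3->2, 15->9, 5->4, 2->1, 10->7, 19->11, 17->10, 9->6
rank(y): 6->4, 16->7, 19->10, 2->2, 18->9, 8->5, 1->1, 20->11, 4->3, 17->8, 14->6
Step 2: d_i = R_x(i) - R_y(i); compute d_i^2.
  (3-4)^2=1, (5-7)^2=4, (8-10)^2=4, (2-2)^2=0, (9-9)^2=0, (4-5)^2=1, (1-1)^2=0, (7-11)^2=16, (11-3)^2=64, (10-8)^2=4, (6-6)^2=0
sum(d^2) = 94.
Step 3: rho = 1 - 6*94 / (11*(11^2 - 1)) = 1 - 564/1320 = 0.572727.
Step 4: Under H0, t = rho * sqrt((n-2)/(1-rho^2)) = 2.0960 ~ t(9).
Step 5: Two-sided p-value from the t-distribution with 9 df = 0.065543.
Step 6: alpha = 0.05. fail to reject H0.

rho = 0.5727, p = 0.065543, fail to reject H0 at alpha = 0.05.


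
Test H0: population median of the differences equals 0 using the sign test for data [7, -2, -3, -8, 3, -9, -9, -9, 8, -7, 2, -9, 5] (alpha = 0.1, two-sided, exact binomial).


Step 1: Discard zero differences. Original n = 13; n_eff = number of nonzero differences = 13.
Nonzero differences (with sign): +7, -2, -3, -8, +3, -9, -9, -9, +8, -7, +2, -9, +5
Step 2: Count signs: positive = 5, negative = 8.
Step 3: Under H0: P(positive) = 0.5, so the number of positives S ~ Bin(13, 0.5).
Step 4: Two-sided exact p-value = sum of Bin(13,0.5) probabilities at or below the observed probability = 0.581055.
Step 5: alpha = 0.1. fail to reject H0.

n_eff = 13, pos = 5, neg = 8, p = 0.581055, fail to reject H0.


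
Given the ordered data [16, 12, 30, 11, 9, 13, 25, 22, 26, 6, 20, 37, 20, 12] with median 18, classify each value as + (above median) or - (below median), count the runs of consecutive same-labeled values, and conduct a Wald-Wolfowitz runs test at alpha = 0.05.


Step 1: Compute median = 18; label A = above, B = below.
Labels in order: BBABBBAAABAAAB  (n_A = 7, n_B = 7)
Step 2: Count runs R = 7.
Step 3: Under H0 (random ordering), E[R] = 2*n_A*n_B/(n_A+n_B) + 1 = 2*7*7/14 + 1 = 8.0000.
        Var[R] = 2*n_A*n_B*(2*n_A*n_B - n_A - n_B) / ((n_A+n_B)^2 * (n_A+n_B-1)) = 8232/2548 = 3.2308.
        SD[R] = 1.7974.
Step 4: Continuity-corrected z = (R + 0.5 - E[R]) / SD[R] = (7 + 0.5 - 8.0000) / 1.7974 = -0.2782.
Step 5: Two-sided p-value via normal approximation = 2*(1 - Phi(|z|)) = 0.780879.
Step 6: alpha = 0.05. fail to reject H0.

R = 7, z = -0.2782, p = 0.780879, fail to reject H0.


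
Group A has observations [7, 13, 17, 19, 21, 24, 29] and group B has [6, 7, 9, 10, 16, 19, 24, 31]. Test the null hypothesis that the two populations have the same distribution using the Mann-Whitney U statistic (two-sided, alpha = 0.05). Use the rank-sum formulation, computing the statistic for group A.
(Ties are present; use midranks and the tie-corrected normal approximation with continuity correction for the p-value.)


Step 1: Combine and sort all 15 observations; assign midranks.
sorted (value, group): (6,Y), (7,X), (7,Y), (9,Y), (10,Y), (13,X), (16,Y), (17,X), (19,X), (19,Y), (21,X), (24,X), (24,Y), (29,X), (31,Y)
ranks: 6->1, 7->2.5, 7->2.5, 9->4, 10->5, 13->6, 16->7, 17->8, 19->9.5, 19->9.5, 21->11, 24->12.5, 24->12.5, 29->14, 31->15
Step 2: Rank sum for X: R1 = 2.5 + 6 + 8 + 9.5 + 11 + 12.5 + 14 = 63.5.
Step 3: U_X = R1 - n1(n1+1)/2 = 63.5 - 7*8/2 = 63.5 - 28 = 35.5.
       U_Y = n1*n2 - U_X = 56 - 35.5 = 20.5.
Step 4: Ties are present, so use the tie-corrected normal approximation (with continuity correction) for the p-value.
Step 5: p-value = 0.416636; compare to alpha = 0.05. fail to reject H0.

U_X = 35.5, p = 0.416636, fail to reject H0 at alpha = 0.05.


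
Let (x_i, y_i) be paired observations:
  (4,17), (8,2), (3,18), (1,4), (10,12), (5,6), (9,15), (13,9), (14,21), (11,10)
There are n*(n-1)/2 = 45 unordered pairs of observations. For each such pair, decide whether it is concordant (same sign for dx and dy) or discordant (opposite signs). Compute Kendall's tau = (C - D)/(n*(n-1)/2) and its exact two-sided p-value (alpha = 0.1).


Step 1: Enumerate the 45 unordered pairs (i,j) with i<j and classify each by sign(x_j-x_i) * sign(y_j-y_i).
  (1,2):dx=+4,dy=-15->D; (1,3):dx=-1,dy=+1->D; (1,4):dx=-3,dy=-13->C; (1,5):dx=+6,dy=-5->D
  (1,6):dx=+1,dy=-11->D; (1,7):dx=+5,dy=-2->D; (1,8):dx=+9,dy=-8->D; (1,9):dx=+10,dy=+4->C
  (1,10):dx=+7,dy=-7->D; (2,3):dx=-5,dy=+16->D; (2,4):dx=-7,dy=+2->D; (2,5):dx=+2,dy=+10->C
  (2,6):dx=-3,dy=+4->D; (2,7):dx=+1,dy=+13->C; (2,8):dx=+5,dy=+7->C; (2,9):dx=+6,dy=+19->C
  (2,10):dx=+3,dy=+8->C; (3,4):dx=-2,dy=-14->C; (3,5):dx=+7,dy=-6->D; (3,6):dx=+2,dy=-12->D
  (3,7):dx=+6,dy=-3->D; (3,8):dx=+10,dy=-9->D; (3,9):dx=+11,dy=+3->C; (3,10):dx=+8,dy=-8->D
  (4,5):dx=+9,dy=+8->C; (4,6):dx=+4,dy=+2->C; (4,7):dx=+8,dy=+11->C; (4,8):dx=+12,dy=+5->C
  (4,9):dx=+13,dy=+17->C; (4,10):dx=+10,dy=+6->C; (5,6):dx=-5,dy=-6->C; (5,7):dx=-1,dy=+3->D
  (5,8):dx=+3,dy=-3->D; (5,9):dx=+4,dy=+9->C; (5,10):dx=+1,dy=-2->D; (6,7):dx=+4,dy=+9->C
  (6,8):dx=+8,dy=+3->C; (6,9):dx=+9,dy=+15->C; (6,10):dx=+6,dy=+4->C; (7,8):dx=+4,dy=-6->D
  (7,9):dx=+5,dy=+6->C; (7,10):dx=+2,dy=-5->D; (8,9):dx=+1,dy=+12->C; (8,10):dx=-2,dy=+1->D
  (9,10):dx=-3,dy=-11->C
Step 2: C = 24, D = 21, total pairs = 45.
Step 3: tau = (C - D)/(n(n-1)/2) = (24 - 21)/45 = 0.066667.
Step 4: Exact two-sided p-value (enumerate n! = 3628800 permutations of y under H0): p = 0.861801.
Step 5: alpha = 0.1. fail to reject H0.

tau_b = 0.0667 (C=24, D=21), p = 0.861801, fail to reject H0.


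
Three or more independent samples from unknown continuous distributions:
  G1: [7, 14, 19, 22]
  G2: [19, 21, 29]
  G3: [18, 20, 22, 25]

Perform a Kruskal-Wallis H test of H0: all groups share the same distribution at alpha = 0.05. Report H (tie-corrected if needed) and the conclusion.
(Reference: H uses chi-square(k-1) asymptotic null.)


Step 1: Combine all N = 11 observations and assign midranks.
sorted (value, group, rank): (7,G1,1), (14,G1,2), (18,G3,3), (19,G1,4.5), (19,G2,4.5), (20,G3,6), (21,G2,7), (22,G1,8.5), (22,G3,8.5), (25,G3,10), (29,G2,11)
Step 2: Sum ranks within each group.
R_1 = 16 (n_1 = 4)
R_2 = 22.5 (n_2 = 3)
R_3 = 27.5 (n_3 = 4)
Step 3: H = 12/(N(N+1)) * sum(R_i^2/n_i) - 3(N+1)
     = 12/(11*12) * (16^2/4 + 22.5^2/3 + 27.5^2/4) - 3*12
     = 0.090909 * 421.812 - 36
     = 2.346591.
Step 4: Ties present; correction factor C = 1 - 12/(11^3 - 11) = 0.990909. Corrected H = 2.346591 / 0.990909 = 2.368119.
Step 5: Under H0, H ~ chi^2(2); p-value = 0.306034.
Step 6: alpha = 0.05. fail to reject H0.

H = 2.3681, df = 2, p = 0.306034, fail to reject H0.


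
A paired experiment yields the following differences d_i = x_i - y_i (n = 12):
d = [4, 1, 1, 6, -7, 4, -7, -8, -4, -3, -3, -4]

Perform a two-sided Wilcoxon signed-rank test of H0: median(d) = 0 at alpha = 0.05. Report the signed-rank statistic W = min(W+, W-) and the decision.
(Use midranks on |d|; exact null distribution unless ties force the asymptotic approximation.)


Step 1: Drop any zero differences (none here) and take |d_i|.
|d| = [4, 1, 1, 6, 7, 4, 7, 8, 4, 3, 3, 4]
Step 2: Midrank |d_i| (ties get averaged ranks).
ranks: |4|->6.5, |1|->1.5, |1|->1.5, |6|->9, |7|->10.5, |4|->6.5, |7|->10.5, |8|->12, |4|->6.5, |3|->3.5, |3|->3.5, |4|->6.5
Step 3: Attach original signs; sum ranks with positive sign and with negative sign.
W+ = 6.5 + 1.5 + 1.5 + 9 + 6.5 = 25
W- = 10.5 + 10.5 + 12 + 6.5 + 3.5 + 3.5 + 6.5 = 53
(Check: W+ + W- = 78 should equal n(n+1)/2 = 78.)
Step 4: Test statistic W = min(W+, W-) = 25.
Step 5: Ties in |d|, so use the tie-corrected normal approximation.
        E[W] = n(n+1)/4 = 12*13/4 = 39.
        Tie groups: |d|=1 (t=2), |d|=3 (t=2), |d|=4 (t=4), |d|=7 (t=2); sum(t^3 - t) = 78.
        Var[W] = n(n+1)(2n+1)/24 - sum(t^3-t)/48 = 3900/24 - 78/48 = 160.875.
        z = (W - E[W]) / sqrt(Var[W]) = (25 - 39) / 12.6837 = -1.1038.
        Two-sided p = 2*Phi(z) = 0.269687.
Step 6: alpha = 0.05. fail to reject H0.

W+ = 25, W- = 53, W = min = 25, p = 0.269687, fail to reject H0.


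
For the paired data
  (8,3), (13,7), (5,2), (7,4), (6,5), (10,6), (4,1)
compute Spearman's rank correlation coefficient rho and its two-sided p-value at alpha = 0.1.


Step 1: Rank x and y separately (midranks; no ties here).
rank(x): 8->5, 13->7, 5->2, 7->4, 6->3, 10->6, 4->1
rank(y): 3->3, 7->7, 2->2, 4->4, 5->5, 6->6, 1->1
Step 2: d_i = R_x(i) - R_y(i); compute d_i^2.
  (5-3)^2=4, (7-7)^2=0, (2-2)^2=0, (4-4)^2=0, (3-5)^2=4, (6-6)^2=0, (1-1)^2=0
sum(d^2) = 8.
Step 3: rho = 1 - 6*8 / (7*(7^2 - 1)) = 1 - 48/336 = 0.857143.
Step 4: Under H0, t = rho * sqrt((n-2)/(1-rho^2)) = 3.7210 ~ t(5).
Step 5: Two-sided p-value from the t-distribution with 5 df = 0.013697.
Step 6: alpha = 0.1. reject H0.

rho = 0.8571, p = 0.013697, reject H0 at alpha = 0.1.


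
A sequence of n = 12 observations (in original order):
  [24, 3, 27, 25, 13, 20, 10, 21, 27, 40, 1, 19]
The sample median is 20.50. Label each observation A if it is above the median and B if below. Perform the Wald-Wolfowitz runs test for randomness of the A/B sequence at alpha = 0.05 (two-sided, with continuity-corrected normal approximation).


Step 1: Compute median = 20.50; label A = above, B = below.
Labels in order: ABAABBBAAABB  (n_A = 6, n_B = 6)
Step 2: Count runs R = 6.
Step 3: Under H0 (random ordering), E[R] = 2*n_A*n_B/(n_A+n_B) + 1 = 2*6*6/12 + 1 = 7.0000.
        Var[R] = 2*n_A*n_B*(2*n_A*n_B - n_A - n_B) / ((n_A+n_B)^2 * (n_A+n_B-1)) = 4320/1584 = 2.7273.
        SD[R] = 1.6514.
Step 4: Continuity-corrected z = (R + 0.5 - E[R]) / SD[R] = (6 + 0.5 - 7.0000) / 1.6514 = -0.3028.
Step 5: Two-sided p-value via normal approximation = 2*(1 - Phi(|z|)) = 0.762069.
Step 6: alpha = 0.05. fail to reject H0.

R = 6, z = -0.3028, p = 0.762069, fail to reject H0.


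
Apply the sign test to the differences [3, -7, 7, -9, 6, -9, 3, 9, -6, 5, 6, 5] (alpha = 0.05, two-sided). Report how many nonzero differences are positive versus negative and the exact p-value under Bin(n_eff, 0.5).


Step 1: Discard zero differences. Original n = 12; n_eff = number of nonzero differences = 12.
Nonzero differences (with sign): +3, -7, +7, -9, +6, -9, +3, +9, -6, +5, +6, +5
Step 2: Count signs: positive = 8, negative = 4.
Step 3: Under H0: P(positive) = 0.5, so the number of positives S ~ Bin(12, 0.5).
Step 4: Two-sided exact p-value = sum of Bin(12,0.5) probabilities at or below the observed probability = 0.387695.
Step 5: alpha = 0.05. fail to reject H0.

n_eff = 12, pos = 8, neg = 4, p = 0.387695, fail to reject H0.


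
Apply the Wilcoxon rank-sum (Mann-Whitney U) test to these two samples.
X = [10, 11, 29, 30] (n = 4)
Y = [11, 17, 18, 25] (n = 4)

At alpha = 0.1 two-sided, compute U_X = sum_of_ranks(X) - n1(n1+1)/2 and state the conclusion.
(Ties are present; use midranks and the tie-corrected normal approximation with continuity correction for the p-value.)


Step 1: Combine and sort all 8 observations; assign midranks.
sorted (value, group): (10,X), (11,X), (11,Y), (17,Y), (18,Y), (25,Y), (29,X), (30,X)
ranks: 10->1, 11->2.5, 11->2.5, 17->4, 18->5, 25->6, 29->7, 30->8
Step 2: Rank sum for X: R1 = 1 + 2.5 + 7 + 8 = 18.5.
Step 3: U_X = R1 - n1(n1+1)/2 = 18.5 - 4*5/2 = 18.5 - 10 = 8.5.
       U_Y = n1*n2 - U_X = 16 - 8.5 = 7.5.
Step 4: Ties are present, so use the tie-corrected normal approximation (with continuity correction) for the p-value.
Step 5: p-value = 1.000000; compare to alpha = 0.1. fail to reject H0.

U_X = 8.5, p = 1.000000, fail to reject H0 at alpha = 0.1.


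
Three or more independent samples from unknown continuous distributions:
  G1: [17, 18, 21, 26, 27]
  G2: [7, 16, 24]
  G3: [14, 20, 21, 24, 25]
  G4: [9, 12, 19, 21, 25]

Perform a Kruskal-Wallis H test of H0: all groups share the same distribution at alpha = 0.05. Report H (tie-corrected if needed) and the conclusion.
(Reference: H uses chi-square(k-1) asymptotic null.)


Step 1: Combine all N = 18 observations and assign midranks.
sorted (value, group, rank): (7,G2,1), (9,G4,2), (12,G4,3), (14,G3,4), (16,G2,5), (17,G1,6), (18,G1,7), (19,G4,8), (20,G3,9), (21,G1,11), (21,G3,11), (21,G4,11), (24,G2,13.5), (24,G3,13.5), (25,G3,15.5), (25,G4,15.5), (26,G1,17), (27,G1,18)
Step 2: Sum ranks within each group.
R_1 = 59 (n_1 = 5)
R_2 = 19.5 (n_2 = 3)
R_3 = 53 (n_3 = 5)
R_4 = 39.5 (n_4 = 5)
Step 3: H = 12/(N(N+1)) * sum(R_i^2/n_i) - 3(N+1)
     = 12/(18*19) * (59^2/5 + 19.5^2/3 + 53^2/5 + 39.5^2/5) - 3*19
     = 0.035088 * 1696.8 - 57
     = 2.536842.
Step 4: Ties present; correction factor C = 1 - 36/(18^3 - 18) = 0.993808. Corrected H = 2.536842 / 0.993808 = 2.552648.
Step 5: Under H0, H ~ chi^2(3); p-value = 0.465852.
Step 6: alpha = 0.05. fail to reject H0.

H = 2.5526, df = 3, p = 0.465852, fail to reject H0.


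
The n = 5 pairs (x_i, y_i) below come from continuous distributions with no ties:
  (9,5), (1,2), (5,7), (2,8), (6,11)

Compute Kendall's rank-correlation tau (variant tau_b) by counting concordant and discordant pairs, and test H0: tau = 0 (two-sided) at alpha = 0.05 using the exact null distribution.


Step 1: Enumerate the 10 unordered pairs (i,j) with i<j and classify each by sign(x_j-x_i) * sign(y_j-y_i).
  (1,2):dx=-8,dy=-3->C; (1,3):dx=-4,dy=+2->D; (1,4):dx=-7,dy=+3->D; (1,5):dx=-3,dy=+6->D
  (2,3):dx=+4,dy=+5->C; (2,4):dx=+1,dy=+6->C; (2,5):dx=+5,dy=+9->C; (3,4):dx=-3,dy=+1->D
  (3,5):dx=+1,dy=+4->C; (4,5):dx=+4,dy=+3->C
Step 2: C = 6, D = 4, total pairs = 10.
Step 3: tau = (C - D)/(n(n-1)/2) = (6 - 4)/10 = 0.200000.
Step 4: Exact two-sided p-value (enumerate n! = 120 permutations of y under H0): p = 0.816667.
Step 5: alpha = 0.05. fail to reject H0.

tau_b = 0.2000 (C=6, D=4), p = 0.816667, fail to reject H0.


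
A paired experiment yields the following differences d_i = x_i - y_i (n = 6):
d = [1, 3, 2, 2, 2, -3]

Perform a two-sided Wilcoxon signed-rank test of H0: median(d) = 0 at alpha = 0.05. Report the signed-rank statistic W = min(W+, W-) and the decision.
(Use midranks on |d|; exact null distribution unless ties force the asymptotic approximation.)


Step 1: Drop any zero differences (none here) and take |d_i|.
|d| = [1, 3, 2, 2, 2, 3]
Step 2: Midrank |d_i| (ties get averaged ranks).
ranks: |1|->1, |3|->5.5, |2|->3, |2|->3, |2|->3, |3|->5.5
Step 3: Attach original signs; sum ranks with positive sign and with negative sign.
W+ = 1 + 5.5 + 3 + 3 + 3 = 15.5
W- = 5.5 = 5.5
(Check: W+ + W- = 21 should equal n(n+1)/2 = 21.)
Step 4: Test statistic W = min(W+, W-) = 5.5.
Step 5: Ties in |d|, so use the tie-corrected normal approximation.
        E[W] = n(n+1)/4 = 6*7/4 = 10.5.
        Tie groups: |d|=2 (t=3), |d|=3 (t=2); sum(t^3 - t) = 30.
        Var[W] = n(n+1)(2n+1)/24 - sum(t^3-t)/48 = 546/24 - 30/48 = 22.125.
        z = (W - E[W]) / sqrt(Var[W]) = (5.5 - 10.5) / 4.7037 = -1.0630.
        Two-sided p = 2*Phi(z) = 0.287787.
Step 6: alpha = 0.05. fail to reject H0.

W+ = 15.5, W- = 5.5, W = min = 5.5, p = 0.287787, fail to reject H0.


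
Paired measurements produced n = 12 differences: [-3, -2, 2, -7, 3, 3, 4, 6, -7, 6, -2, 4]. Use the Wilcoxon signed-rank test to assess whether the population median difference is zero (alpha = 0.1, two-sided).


Step 1: Drop any zero differences (none here) and take |d_i|.
|d| = [3, 2, 2, 7, 3, 3, 4, 6, 7, 6, 2, 4]
Step 2: Midrank |d_i| (ties get averaged ranks).
ranks: |3|->5, |2|->2, |2|->2, |7|->11.5, |3|->5, |3|->5, |4|->7.5, |6|->9.5, |7|->11.5, |6|->9.5, |2|->2, |4|->7.5
Step 3: Attach original signs; sum ranks with positive sign and with negative sign.
W+ = 2 + 5 + 5 + 7.5 + 9.5 + 9.5 + 7.5 = 46
W- = 5 + 2 + 11.5 + 11.5 + 2 = 32
(Check: W+ + W- = 78 should equal n(n+1)/2 = 78.)
Step 4: Test statistic W = min(W+, W-) = 32.
Step 5: Ties in |d|, so use the tie-corrected normal approximation.
        E[W] = n(n+1)/4 = 12*13/4 = 39.
        Tie groups: |d|=2 (t=3), |d|=3 (t=3), |d|=4 (t=2), |d|=6 (t=2), |d|=7 (t=2); sum(t^3 - t) = 66.
        Var[W] = n(n+1)(2n+1)/24 - sum(t^3-t)/48 = 3900/24 - 66/48 = 161.125.
        z = (W - E[W]) / sqrt(Var[W]) = (32 - 39) / 12.6935 = -0.5515.
        Two-sided p = 2*Phi(z) = 0.581316.
Step 6: alpha = 0.1. fail to reject H0.

W+ = 46, W- = 32, W = min = 32, p = 0.581316, fail to reject H0.


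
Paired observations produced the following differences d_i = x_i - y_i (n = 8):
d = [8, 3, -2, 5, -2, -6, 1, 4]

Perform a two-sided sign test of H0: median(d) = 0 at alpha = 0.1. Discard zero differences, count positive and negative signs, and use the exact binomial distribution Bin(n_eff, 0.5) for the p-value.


Step 1: Discard zero differences. Original n = 8; n_eff = number of nonzero differences = 8.
Nonzero differences (with sign): +8, +3, -2, +5, -2, -6, +1, +4
Step 2: Count signs: positive = 5, negative = 3.
Step 3: Under H0: P(positive) = 0.5, so the number of positives S ~ Bin(8, 0.5).
Step 4: Two-sided exact p-value = sum of Bin(8,0.5) probabilities at or below the observed probability = 0.726562.
Step 5: alpha = 0.1. fail to reject H0.

n_eff = 8, pos = 5, neg = 3, p = 0.726562, fail to reject H0.


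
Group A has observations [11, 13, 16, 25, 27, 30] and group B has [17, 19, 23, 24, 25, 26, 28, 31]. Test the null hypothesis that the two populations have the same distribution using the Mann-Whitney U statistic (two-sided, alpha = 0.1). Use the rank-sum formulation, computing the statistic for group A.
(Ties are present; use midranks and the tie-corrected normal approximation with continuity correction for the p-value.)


Step 1: Combine and sort all 14 observations; assign midranks.
sorted (value, group): (11,X), (13,X), (16,X), (17,Y), (19,Y), (23,Y), (24,Y), (25,X), (25,Y), (26,Y), (27,X), (28,Y), (30,X), (31,Y)
ranks: 11->1, 13->2, 16->3, 17->4, 19->5, 23->6, 24->7, 25->8.5, 25->8.5, 26->10, 27->11, 28->12, 30->13, 31->14
Step 2: Rank sum for X: R1 = 1 + 2 + 3 + 8.5 + 11 + 13 = 38.5.
Step 3: U_X = R1 - n1(n1+1)/2 = 38.5 - 6*7/2 = 38.5 - 21 = 17.5.
       U_Y = n1*n2 - U_X = 48 - 17.5 = 30.5.
Step 4: Ties are present, so use the tie-corrected normal approximation (with continuity correction) for the p-value.
Step 5: p-value = 0.438074; compare to alpha = 0.1. fail to reject H0.

U_X = 17.5, p = 0.438074, fail to reject H0 at alpha = 0.1.


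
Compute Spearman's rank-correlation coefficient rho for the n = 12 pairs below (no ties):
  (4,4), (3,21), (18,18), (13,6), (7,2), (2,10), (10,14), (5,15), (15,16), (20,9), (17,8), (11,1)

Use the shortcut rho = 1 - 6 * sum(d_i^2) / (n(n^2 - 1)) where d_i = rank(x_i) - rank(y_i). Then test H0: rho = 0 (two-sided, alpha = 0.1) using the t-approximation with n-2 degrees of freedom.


Step 1: Rank x and y separately (midranks; no ties here).
rank(x): 4->3, 3->2, 18->11, 13->8, 7->5, 2->1, 10->6, 5->4, 15->9, 20->12, 17->10, 11->7
rank(y): 4->3, 21->12, 18->11, 6->4, 2->2, 10->7, 14->8, 15->9, 16->10, 9->6, 8->5, 1->1
Step 2: d_i = R_x(i) - R_y(i); compute d_i^2.
  (3-3)^2=0, (2-12)^2=100, (11-11)^2=0, (8-4)^2=16, (5-2)^2=9, (1-7)^2=36, (6-8)^2=4, (4-9)^2=25, (9-10)^2=1, (12-6)^2=36, (10-5)^2=25, (7-1)^2=36
sum(d^2) = 288.
Step 3: rho = 1 - 6*288 / (12*(12^2 - 1)) = 1 - 1728/1716 = -0.006993.
Step 4: Under H0, t = rho * sqrt((n-2)/(1-rho^2)) = -0.0221 ~ t(10).
Step 5: Two-sided p-value from the t-distribution with 10 df = 0.982792.
Step 6: alpha = 0.1. fail to reject H0.

rho = -0.0070, p = 0.982792, fail to reject H0 at alpha = 0.1.


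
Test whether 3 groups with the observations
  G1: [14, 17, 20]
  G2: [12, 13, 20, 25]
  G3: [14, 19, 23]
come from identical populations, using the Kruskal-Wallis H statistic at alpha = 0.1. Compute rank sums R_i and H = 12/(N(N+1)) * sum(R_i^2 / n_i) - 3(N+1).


Step 1: Combine all N = 10 observations and assign midranks.
sorted (value, group, rank): (12,G2,1), (13,G2,2), (14,G1,3.5), (14,G3,3.5), (17,G1,5), (19,G3,6), (20,G1,7.5), (20,G2,7.5), (23,G3,9), (25,G2,10)
Step 2: Sum ranks within each group.
R_1 = 16 (n_1 = 3)
R_2 = 20.5 (n_2 = 4)
R_3 = 18.5 (n_3 = 3)
Step 3: H = 12/(N(N+1)) * sum(R_i^2/n_i) - 3(N+1)
     = 12/(10*11) * (16^2/3 + 20.5^2/4 + 18.5^2/3) - 3*11
     = 0.109091 * 304.479 - 33
     = 0.215909.
Step 4: Ties present; correction factor C = 1 - 12/(10^3 - 10) = 0.987879. Corrected H = 0.215909 / 0.987879 = 0.218558.
Step 5: Under H0, H ~ chi^2(2); p-value = 0.896480.
Step 6: alpha = 0.1. fail to reject H0.

H = 0.2186, df = 2, p = 0.896480, fail to reject H0.


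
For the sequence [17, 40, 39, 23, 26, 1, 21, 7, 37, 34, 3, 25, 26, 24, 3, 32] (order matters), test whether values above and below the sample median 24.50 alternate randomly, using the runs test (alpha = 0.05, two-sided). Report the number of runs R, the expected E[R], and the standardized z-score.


Step 1: Compute median = 24.50; label A = above, B = below.
Labels in order: BAABABBBAABAABBA  (n_A = 8, n_B = 8)
Step 2: Count runs R = 10.
Step 3: Under H0 (random ordering), E[R] = 2*n_A*n_B/(n_A+n_B) + 1 = 2*8*8/16 + 1 = 9.0000.
        Var[R] = 2*n_A*n_B*(2*n_A*n_B - n_A - n_B) / ((n_A+n_B)^2 * (n_A+n_B-1)) = 14336/3840 = 3.7333.
        SD[R] = 1.9322.
Step 4: Continuity-corrected z = (R - 0.5 - E[R]) / SD[R] = (10 - 0.5 - 9.0000) / 1.9322 = 0.2588.
Step 5: Two-sided p-value via normal approximation = 2*(1 - Phi(|z|)) = 0.795809.
Step 6: alpha = 0.05. fail to reject H0.

R = 10, z = 0.2588, p = 0.795809, fail to reject H0.


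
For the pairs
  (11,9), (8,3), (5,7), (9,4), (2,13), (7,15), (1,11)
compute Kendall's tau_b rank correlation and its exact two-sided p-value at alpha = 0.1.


Step 1: Enumerate the 21 unordered pairs (i,j) with i<j and classify each by sign(x_j-x_i) * sign(y_j-y_i).
  (1,2):dx=-3,dy=-6->C; (1,3):dx=-6,dy=-2->C; (1,4):dx=-2,dy=-5->C; (1,5):dx=-9,dy=+4->D
  (1,6):dx=-4,dy=+6->D; (1,7):dx=-10,dy=+2->D; (2,3):dx=-3,dy=+4->D; (2,4):dx=+1,dy=+1->C
  (2,5):dx=-6,dy=+10->D; (2,6):dx=-1,dy=+12->D; (2,7):dx=-7,dy=+8->D; (3,4):dx=+4,dy=-3->D
  (3,5):dx=-3,dy=+6->D; (3,6):dx=+2,dy=+8->C; (3,7):dx=-4,dy=+4->D; (4,5):dx=-7,dy=+9->D
  (4,6):dx=-2,dy=+11->D; (4,7):dx=-8,dy=+7->D; (5,6):dx=+5,dy=+2->C; (5,7):dx=-1,dy=-2->C
  (6,7):dx=-6,dy=-4->C
Step 2: C = 8, D = 13, total pairs = 21.
Step 3: tau = (C - D)/(n(n-1)/2) = (8 - 13)/21 = -0.238095.
Step 4: Exact two-sided p-value (enumerate n! = 5040 permutations of y under H0): p = 0.561905.
Step 5: alpha = 0.1. fail to reject H0.

tau_b = -0.2381 (C=8, D=13), p = 0.561905, fail to reject H0.


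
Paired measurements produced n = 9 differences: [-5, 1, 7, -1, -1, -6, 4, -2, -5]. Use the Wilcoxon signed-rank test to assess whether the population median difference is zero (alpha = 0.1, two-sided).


Step 1: Drop any zero differences (none here) and take |d_i|.
|d| = [5, 1, 7, 1, 1, 6, 4, 2, 5]
Step 2: Midrank |d_i| (ties get averaged ranks).
ranks: |5|->6.5, |1|->2, |7|->9, |1|->2, |1|->2, |6|->8, |4|->5, |2|->4, |5|->6.5
Step 3: Attach original signs; sum ranks with positive sign and with negative sign.
W+ = 2 + 9 + 5 = 16
W- = 6.5 + 2 + 2 + 8 + 4 + 6.5 = 29
(Check: W+ + W- = 45 should equal n(n+1)/2 = 45.)
Step 4: Test statistic W = min(W+, W-) = 16.
Step 5: Ties in |d|, so use the tie-corrected normal approximation.
        E[W] = n(n+1)/4 = 9*10/4 = 22.5.
        Tie groups: |d|=1 (t=3), |d|=5 (t=2); sum(t^3 - t) = 30.
        Var[W] = n(n+1)(2n+1)/24 - sum(t^3-t)/48 = 1710/24 - 30/48 = 70.625.
        z = (W - E[W]) / sqrt(Var[W]) = (16 - 22.5) / 8.4039 = -0.7735.
        Two-sided p = 2*Phi(z) = 0.439254.
Step 6: alpha = 0.1. fail to reject H0.

W+ = 16, W- = 29, W = min = 16, p = 0.439254, fail to reject H0.


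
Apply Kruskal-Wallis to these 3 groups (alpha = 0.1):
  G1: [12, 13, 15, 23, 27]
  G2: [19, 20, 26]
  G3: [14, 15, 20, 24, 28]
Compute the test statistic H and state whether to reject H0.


Step 1: Combine all N = 13 observations and assign midranks.
sorted (value, group, rank): (12,G1,1), (13,G1,2), (14,G3,3), (15,G1,4.5), (15,G3,4.5), (19,G2,6), (20,G2,7.5), (20,G3,7.5), (23,G1,9), (24,G3,10), (26,G2,11), (27,G1,12), (28,G3,13)
Step 2: Sum ranks within each group.
R_1 = 28.5 (n_1 = 5)
R_2 = 24.5 (n_2 = 3)
R_3 = 38 (n_3 = 5)
Step 3: H = 12/(N(N+1)) * sum(R_i^2/n_i) - 3(N+1)
     = 12/(13*14) * (28.5^2/5 + 24.5^2/3 + 38^2/5) - 3*14
     = 0.065934 * 651.333 - 42
     = 0.945055.
Step 4: Ties present; correction factor C = 1 - 12/(13^3 - 13) = 0.994505. Corrected H = 0.945055 / 0.994505 = 0.950276.
Step 5: Under H0, H ~ chi^2(2); p-value = 0.621799.
Step 6: alpha = 0.1. fail to reject H0.

H = 0.9503, df = 2, p = 0.621799, fail to reject H0.


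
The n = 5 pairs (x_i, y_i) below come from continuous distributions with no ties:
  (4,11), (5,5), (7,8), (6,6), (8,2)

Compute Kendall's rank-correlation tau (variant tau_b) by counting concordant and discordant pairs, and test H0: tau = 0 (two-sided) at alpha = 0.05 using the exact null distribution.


Step 1: Enumerate the 10 unordered pairs (i,j) with i<j and classify each by sign(x_j-x_i) * sign(y_j-y_i).
  (1,2):dx=+1,dy=-6->D; (1,3):dx=+3,dy=-3->D; (1,4):dx=+2,dy=-5->D; (1,5):dx=+4,dy=-9->D
  (2,3):dx=+2,dy=+3->C; (2,4):dx=+1,dy=+1->C; (2,5):dx=+3,dy=-3->D; (3,4):dx=-1,dy=-2->C
  (3,5):dx=+1,dy=-6->D; (4,5):dx=+2,dy=-4->D
Step 2: C = 3, D = 7, total pairs = 10.
Step 3: tau = (C - D)/(n(n-1)/2) = (3 - 7)/10 = -0.400000.
Step 4: Exact two-sided p-value (enumerate n! = 120 permutations of y under H0): p = 0.483333.
Step 5: alpha = 0.05. fail to reject H0.

tau_b = -0.4000 (C=3, D=7), p = 0.483333, fail to reject H0.


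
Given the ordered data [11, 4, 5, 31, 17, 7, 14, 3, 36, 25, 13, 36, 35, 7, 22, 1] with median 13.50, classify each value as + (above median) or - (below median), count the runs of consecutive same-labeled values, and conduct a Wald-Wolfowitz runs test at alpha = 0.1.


Step 1: Compute median = 13.50; label A = above, B = below.
Labels in order: BBBAABABAABAABAB  (n_A = 8, n_B = 8)
Step 2: Count runs R = 11.
Step 3: Under H0 (random ordering), E[R] = 2*n_A*n_B/(n_A+n_B) + 1 = 2*8*8/16 + 1 = 9.0000.
        Var[R] = 2*n_A*n_B*(2*n_A*n_B - n_A - n_B) / ((n_A+n_B)^2 * (n_A+n_B-1)) = 14336/3840 = 3.7333.
        SD[R] = 1.9322.
Step 4: Continuity-corrected z = (R - 0.5 - E[R]) / SD[R] = (11 - 0.5 - 9.0000) / 1.9322 = 0.7763.
Step 5: Two-sided p-value via normal approximation = 2*(1 - Phi(|z|)) = 0.437558.
Step 6: alpha = 0.1. fail to reject H0.

R = 11, z = 0.7763, p = 0.437558, fail to reject H0.


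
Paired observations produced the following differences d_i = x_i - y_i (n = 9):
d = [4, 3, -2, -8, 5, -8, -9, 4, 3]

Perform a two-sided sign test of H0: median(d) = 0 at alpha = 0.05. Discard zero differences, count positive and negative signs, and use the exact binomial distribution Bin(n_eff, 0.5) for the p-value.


Step 1: Discard zero differences. Original n = 9; n_eff = number of nonzero differences = 9.
Nonzero differences (with sign): +4, +3, -2, -8, +5, -8, -9, +4, +3
Step 2: Count signs: positive = 5, negative = 4.
Step 3: Under H0: P(positive) = 0.5, so the number of positives S ~ Bin(9, 0.5).
Step 4: Two-sided exact p-value = sum of Bin(9,0.5) probabilities at or below the observed probability = 1.000000.
Step 5: alpha = 0.05. fail to reject H0.

n_eff = 9, pos = 5, neg = 4, p = 1.000000, fail to reject H0.


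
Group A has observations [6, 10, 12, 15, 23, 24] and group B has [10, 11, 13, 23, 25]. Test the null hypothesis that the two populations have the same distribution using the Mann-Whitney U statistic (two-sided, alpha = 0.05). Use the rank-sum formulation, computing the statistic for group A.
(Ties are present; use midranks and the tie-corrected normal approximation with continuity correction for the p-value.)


Step 1: Combine and sort all 11 observations; assign midranks.
sorted (value, group): (6,X), (10,X), (10,Y), (11,Y), (12,X), (13,Y), (15,X), (23,X), (23,Y), (24,X), (25,Y)
ranks: 6->1, 10->2.5, 10->2.5, 11->4, 12->5, 13->6, 15->7, 23->8.5, 23->8.5, 24->10, 25->11
Step 2: Rank sum for X: R1 = 1 + 2.5 + 5 + 7 + 8.5 + 10 = 34.
Step 3: U_X = R1 - n1(n1+1)/2 = 34 - 6*7/2 = 34 - 21 = 13.
       U_Y = n1*n2 - U_X = 30 - 13 = 17.
Step 4: Ties are present, so use the tie-corrected normal approximation (with continuity correction) for the p-value.
Step 5: p-value = 0.783228; compare to alpha = 0.05. fail to reject H0.

U_X = 13, p = 0.783228, fail to reject H0 at alpha = 0.05.


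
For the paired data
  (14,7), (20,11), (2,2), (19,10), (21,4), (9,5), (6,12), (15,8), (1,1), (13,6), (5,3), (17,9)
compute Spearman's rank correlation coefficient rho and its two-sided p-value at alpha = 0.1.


Step 1: Rank x and y separately (midranks; no ties here).
rank(x): 14->7, 20->11, 2->2, 19->10, 21->12, 9->5, 6->4, 15->8, 1->1, 13->6, 5->3, 17->9
rank(y): 7->7, 11->11, 2->2, 10->10, 4->4, 5->5, 12->12, 8->8, 1->1, 6->6, 3->3, 9->9
Step 2: d_i = R_x(i) - R_y(i); compute d_i^2.
  (7-7)^2=0, (11-11)^2=0, (2-2)^2=0, (10-10)^2=0, (12-4)^2=64, (5-5)^2=0, (4-12)^2=64, (8-8)^2=0, (1-1)^2=0, (6-6)^2=0, (3-3)^2=0, (9-9)^2=0
sum(d^2) = 128.
Step 3: rho = 1 - 6*128 / (12*(12^2 - 1)) = 1 - 768/1716 = 0.552448.
Step 4: Under H0, t = rho * sqrt((n-2)/(1-rho^2)) = 2.0959 ~ t(10).
Step 5: Two-sided p-value from the t-distribution with 10 df = 0.062511.
Step 6: alpha = 0.1. reject H0.

rho = 0.5524, p = 0.062511, reject H0 at alpha = 0.1.


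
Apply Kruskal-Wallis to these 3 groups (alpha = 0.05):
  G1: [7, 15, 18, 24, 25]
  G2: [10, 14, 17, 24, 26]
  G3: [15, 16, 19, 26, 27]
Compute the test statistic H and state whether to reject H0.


Step 1: Combine all N = 15 observations and assign midranks.
sorted (value, group, rank): (7,G1,1), (10,G2,2), (14,G2,3), (15,G1,4.5), (15,G3,4.5), (16,G3,6), (17,G2,7), (18,G1,8), (19,G3,9), (24,G1,10.5), (24,G2,10.5), (25,G1,12), (26,G2,13.5), (26,G3,13.5), (27,G3,15)
Step 2: Sum ranks within each group.
R_1 = 36 (n_1 = 5)
R_2 = 36 (n_2 = 5)
R_3 = 48 (n_3 = 5)
Step 3: H = 12/(N(N+1)) * sum(R_i^2/n_i) - 3(N+1)
     = 12/(15*16) * (36^2/5 + 36^2/5 + 48^2/5) - 3*16
     = 0.050000 * 979.2 - 48
     = 0.960000.
Step 4: Ties present; correction factor C = 1 - 18/(15^3 - 15) = 0.994643. Corrected H = 0.960000 / 0.994643 = 0.965171.
Step 5: Under H0, H ~ chi^2(2); p-value = 0.617186.
Step 6: alpha = 0.05. fail to reject H0.

H = 0.9652, df = 2, p = 0.617186, fail to reject H0.


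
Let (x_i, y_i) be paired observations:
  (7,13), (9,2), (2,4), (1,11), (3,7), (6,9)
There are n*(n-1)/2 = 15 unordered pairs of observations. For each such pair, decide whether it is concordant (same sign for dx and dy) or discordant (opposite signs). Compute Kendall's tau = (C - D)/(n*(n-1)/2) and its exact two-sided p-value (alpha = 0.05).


Step 1: Enumerate the 15 unordered pairs (i,j) with i<j and classify each by sign(x_j-x_i) * sign(y_j-y_i).
  (1,2):dx=+2,dy=-11->D; (1,3):dx=-5,dy=-9->C; (1,4):dx=-6,dy=-2->C; (1,5):dx=-4,dy=-6->C
  (1,6):dx=-1,dy=-4->C; (2,3):dx=-7,dy=+2->D; (2,4):dx=-8,dy=+9->D; (2,5):dx=-6,dy=+5->D
  (2,6):dx=-3,dy=+7->D; (3,4):dx=-1,dy=+7->D; (3,5):dx=+1,dy=+3->C; (3,6):dx=+4,dy=+5->C
  (4,5):dx=+2,dy=-4->D; (4,6):dx=+5,dy=-2->D; (5,6):dx=+3,dy=+2->C
Step 2: C = 7, D = 8, total pairs = 15.
Step 3: tau = (C - D)/(n(n-1)/2) = (7 - 8)/15 = -0.066667.
Step 4: Exact two-sided p-value (enumerate n! = 720 permutations of y under H0): p = 1.000000.
Step 5: alpha = 0.05. fail to reject H0.

tau_b = -0.0667 (C=7, D=8), p = 1.000000, fail to reject H0.


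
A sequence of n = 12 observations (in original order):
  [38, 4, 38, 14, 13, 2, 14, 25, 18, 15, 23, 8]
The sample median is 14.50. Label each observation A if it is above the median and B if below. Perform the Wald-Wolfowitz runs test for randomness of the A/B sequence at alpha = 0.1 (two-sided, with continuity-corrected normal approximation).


Step 1: Compute median = 14.50; label A = above, B = below.
Labels in order: ABABBBBAAAAB  (n_A = 6, n_B = 6)
Step 2: Count runs R = 6.
Step 3: Under H0 (random ordering), E[R] = 2*n_A*n_B/(n_A+n_B) + 1 = 2*6*6/12 + 1 = 7.0000.
        Var[R] = 2*n_A*n_B*(2*n_A*n_B - n_A - n_B) / ((n_A+n_B)^2 * (n_A+n_B-1)) = 4320/1584 = 2.7273.
        SD[R] = 1.6514.
Step 4: Continuity-corrected z = (R + 0.5 - E[R]) / SD[R] = (6 + 0.5 - 7.0000) / 1.6514 = -0.3028.
Step 5: Two-sided p-value via normal approximation = 2*(1 - Phi(|z|)) = 0.762069.
Step 6: alpha = 0.1. fail to reject H0.

R = 6, z = -0.3028, p = 0.762069, fail to reject H0.


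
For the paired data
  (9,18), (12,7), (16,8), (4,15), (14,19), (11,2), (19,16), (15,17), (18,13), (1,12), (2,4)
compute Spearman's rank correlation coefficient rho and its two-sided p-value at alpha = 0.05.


Step 1: Rank x and y separately (midranks; no ties here).
rank(x): 9->4, 12->6, 16->9, 4->3, 14->7, 11->5, 19->11, 15->8, 18->10, 1->1, 2->2
rank(y): 18->10, 7->3, 8->4, 15->7, 19->11, 2->1, 16->8, 17->9, 13->6, 12->5, 4->2
Step 2: d_i = R_x(i) - R_y(i); compute d_i^2.
  (4-10)^2=36, (6-3)^2=9, (9-4)^2=25, (3-7)^2=16, (7-11)^2=16, (5-1)^2=16, (11-8)^2=9, (8-9)^2=1, (10-6)^2=16, (1-5)^2=16, (2-2)^2=0
sum(d^2) = 160.
Step 3: rho = 1 - 6*160 / (11*(11^2 - 1)) = 1 - 960/1320 = 0.272727.
Step 4: Under H0, t = rho * sqrt((n-2)/(1-rho^2)) = 0.8504 ~ t(9).
Step 5: Two-sided p-value from the t-distribution with 9 df = 0.417141.
Step 6: alpha = 0.05. fail to reject H0.

rho = 0.2727, p = 0.417141, fail to reject H0 at alpha = 0.05.


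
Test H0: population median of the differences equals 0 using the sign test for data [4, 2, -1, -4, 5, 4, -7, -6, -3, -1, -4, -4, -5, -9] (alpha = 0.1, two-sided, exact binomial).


Step 1: Discard zero differences. Original n = 14; n_eff = number of nonzero differences = 14.
Nonzero differences (with sign): +4, +2, -1, -4, +5, +4, -7, -6, -3, -1, -4, -4, -5, -9
Step 2: Count signs: positive = 4, negative = 10.
Step 3: Under H0: P(positive) = 0.5, so the number of positives S ~ Bin(14, 0.5).
Step 4: Two-sided exact p-value = sum of Bin(14,0.5) probabilities at or below the observed probability = 0.179565.
Step 5: alpha = 0.1. fail to reject H0.

n_eff = 14, pos = 4, neg = 10, p = 0.179565, fail to reject H0.


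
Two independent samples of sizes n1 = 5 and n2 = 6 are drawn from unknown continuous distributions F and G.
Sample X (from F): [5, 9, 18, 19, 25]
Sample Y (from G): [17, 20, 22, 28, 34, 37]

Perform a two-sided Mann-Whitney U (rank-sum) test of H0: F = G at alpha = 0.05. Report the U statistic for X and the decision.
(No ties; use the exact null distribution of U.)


Step 1: Combine and sort all 11 observations; assign midranks.
sorted (value, group): (5,X), (9,X), (17,Y), (18,X), (19,X), (20,Y), (22,Y), (25,X), (28,Y), (34,Y), (37,Y)
ranks: 5->1, 9->2, 17->3, 18->4, 19->5, 20->6, 22->7, 25->8, 28->9, 34->10, 37->11
Step 2: Rank sum for X: R1 = 1 + 2 + 4 + 5 + 8 = 20.
Step 3: U_X = R1 - n1(n1+1)/2 = 20 - 5*6/2 = 20 - 15 = 5.
       U_Y = n1*n2 - U_X = 30 - 5 = 25.
Step 4: No ties, so the exact null distribution of U (based on enumerating the C(11,5) = 462 equally likely rank assignments) gives the two-sided p-value.
Step 5: p-value = 0.082251; compare to alpha = 0.05. fail to reject H0.

U_X = 5, p = 0.082251, fail to reject H0 at alpha = 0.05.


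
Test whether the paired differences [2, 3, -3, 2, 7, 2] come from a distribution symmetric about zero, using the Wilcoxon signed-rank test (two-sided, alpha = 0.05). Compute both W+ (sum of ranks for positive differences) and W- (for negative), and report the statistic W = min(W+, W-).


Step 1: Drop any zero differences (none here) and take |d_i|.
|d| = [2, 3, 3, 2, 7, 2]
Step 2: Midrank |d_i| (ties get averaged ranks).
ranks: |2|->2, |3|->4.5, |3|->4.5, |2|->2, |7|->6, |2|->2
Step 3: Attach original signs; sum ranks with positive sign and with negative sign.
W+ = 2 + 4.5 + 2 + 6 + 2 = 16.5
W- = 4.5 = 4.5
(Check: W+ + W- = 21 should equal n(n+1)/2 = 21.)
Step 4: Test statistic W = min(W+, W-) = 4.5.
Step 5: Ties in |d|, so use the tie-corrected normal approximation.
        E[W] = n(n+1)/4 = 6*7/4 = 10.5.
        Tie groups: |d|=2 (t=3), |d|=3 (t=2); sum(t^3 - t) = 30.
        Var[W] = n(n+1)(2n+1)/24 - sum(t^3-t)/48 = 546/24 - 30/48 = 22.125.
        z = (W - E[W]) / sqrt(Var[W]) = (4.5 - 10.5) / 4.7037 = -1.2756.
        Two-sided p = 2*Phi(z) = 0.202102.
Step 6: alpha = 0.05. fail to reject H0.

W+ = 16.5, W- = 4.5, W = min = 4.5, p = 0.202102, fail to reject H0.
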